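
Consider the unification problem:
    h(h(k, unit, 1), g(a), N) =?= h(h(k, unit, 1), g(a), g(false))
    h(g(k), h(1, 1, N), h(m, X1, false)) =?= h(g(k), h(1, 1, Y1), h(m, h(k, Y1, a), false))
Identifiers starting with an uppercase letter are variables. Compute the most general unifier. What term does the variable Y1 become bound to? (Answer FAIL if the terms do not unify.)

g(false)

Decompose h/3: h(k, unit, 1) =?= h(k, unit, 1),  g(a) =?= g(a),  N =?= g(false).
Delete trivial equation h(k, unit, 1) =?= h(k, unit, 1).
Delete trivial equation g(a) =?= g(a).
Bind N := g(false); substituting into the remaining equation gives: h(g(k), h(1, 1, g(false)), h(m, X1, false)) =?= h(g(k), h(1, 1, Y1), h(m, h(k, Y1, a), false)).
Decompose h/3: g(k) =?= g(k),  h(1, 1, g(false)) =?= h(1, 1, Y1),  h(m, X1, false) =?= h(m, h(k, Y1, a), false).
Delete trivial equation g(k) =?= g(k).
Decompose h/3: 1 =?= 1,  1 =?= 1,  g(false) =?= Y1.
Delete trivial equation 1 =?= 1.
Delete trivial equation 1 =?= 1.
Bind Y1 := g(false); substituting into the remaining equation gives: h(m, X1, false) =?= h(m, h(k, g(false), a), false).
Decompose h/3: m =?= m,  X1 =?= h(k, g(false), a),  false =?= false.
Delete trivial equation m =?= m.
Bind X1 := h(k, g(false), a); no other remaining equation mentions X1.
Delete trivial equation false =?= false.
MGU = { N := g(false), Y1 := g(false), X1 := h(k, g(false), a) }, so Y1 := g(false).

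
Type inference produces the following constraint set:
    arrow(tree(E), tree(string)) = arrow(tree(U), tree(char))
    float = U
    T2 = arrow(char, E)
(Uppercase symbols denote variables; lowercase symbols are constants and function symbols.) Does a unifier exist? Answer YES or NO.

Decompose arrow/2: tree(E) = tree(U),  tree(string) = tree(char).
Decompose tree/1: E = U.
Bind E := U; substituting into the one remaining equation that mentions E gives: T2 = arrow(char, U).
Decompose tree/1: string = char.
Clash: constants string and char differ; no unifier exists.

NO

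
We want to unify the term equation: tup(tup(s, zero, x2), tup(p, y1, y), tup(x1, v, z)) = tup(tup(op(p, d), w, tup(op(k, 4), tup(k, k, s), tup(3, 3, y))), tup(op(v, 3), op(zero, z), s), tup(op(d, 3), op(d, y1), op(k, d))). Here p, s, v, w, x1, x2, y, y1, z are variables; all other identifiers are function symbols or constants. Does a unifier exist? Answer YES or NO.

YES

Decompose tup/3: tup(s, zero, x2) = tup(op(p, d), w, tup(op(k, 4), tup(k, k, s), tup(3, 3, y))),  tup(p, y1, y) = tup(op(v, 3), op(zero, z), s),  tup(x1, v, z) = tup(op(d, 3), op(d, y1), op(k, d)).
Decompose tup/3: s = op(p, d),  zero = w,  x2 = tup(op(k, 4), tup(k, k, s), tup(3, 3, y)).
Bind s := op(p, d); substituting into the 2 remaining equations that mention s gives: x2 = tup(op(k, 4), tup(k, k, op(p, d)), tup(3, 3, y)),  tup(p, y1, y) = tup(op(v, 3), op(zero, z), op(p, d)).
Bind w := zero; no other remaining equation mentions w.
Bind x2 := tup(op(k, 4), tup(k, k, op(p, d)), tup(3, 3, y)); no other remaining equation mentions x2.
Decompose tup/3: p = op(v, 3),  y1 = op(zero, z),  y = op(p, d).
Bind p := op(v, 3); substituting into the one remaining equation that mentions p gives: y = op(op(v, 3), d). Substituting into the earlier bindings gives s := op(op(v, 3), d), x2 := tup(op(k, 4), tup(k, k, op(op(v, 3), d)), tup(3, 3, y)).
Bind y1 := op(zero, z); substituting into the one remaining equation that mentions y1 gives: tup(x1, v, z) = tup(op(d, 3), op(d, op(zero, z)), op(k, d)).
Bind y := op(op(v, 3), d); no other remaining equation mentions y. Substituting into the earlier binding gives x2 := tup(op(k, 4), tup(k, k, op(op(v, 3), d)), tup(3, 3, op(op(v, 3), d))).
Decompose tup/3: x1 = op(d, 3),  v = op(d, op(zero, z)),  z = op(k, d).
Bind x1 := op(d, 3); no other remaining equation mentions x1.
Bind v := op(d, op(zero, z)); no other remaining equation mentions v. Substituting into the earlier bindings gives s := op(op(op(d, op(zero, z)), 3), d), x2 := tup(op(k, 4), tup(k, k, op(op(op(d, op(zero, z)), 3), d)), tup(3, 3, op(op(op(d, op(zero, z)), 3), d))), p := op(op(d, op(zero, z)), 3), y := op(op(op(d, op(zero, z)), 3), d).
Bind z := op(k, d). Substituting into the earlier bindings gives s := op(op(op(d, op(zero, op(k, d))), 3), d), x2 := tup(op(k, 4), tup(k, k, op(op(op(d, op(zero, op(k, d))), 3), d)), tup(3, 3, op(op(op(d, op(zero, op(k, d))), 3), d))), p := op(op(d, op(zero, op(k, d))), 3), y1 := op(zero, op(k, d)), y := op(op(op(d, op(zero, op(k, d))), 3), d), v := op(d, op(zero, op(k, d))).
No equations remain and no clash or occurs-check failure arose, so a unifier exists.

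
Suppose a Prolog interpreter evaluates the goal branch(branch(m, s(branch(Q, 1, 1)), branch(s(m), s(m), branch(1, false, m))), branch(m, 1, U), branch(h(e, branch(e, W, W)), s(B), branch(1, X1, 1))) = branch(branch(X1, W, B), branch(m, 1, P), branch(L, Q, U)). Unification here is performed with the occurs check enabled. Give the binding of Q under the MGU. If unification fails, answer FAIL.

s(branch(s(m), s(m), branch(1, false, m)))

Decompose branch/3: branch(m, s(branch(Q, 1, 1)), branch(s(m), s(m), branch(1, false, m))) = branch(X1, W, B),  branch(m, 1, U) = branch(m, 1, P),  branch(h(e, branch(e, W, W)), s(B), branch(1, X1, 1)) = branch(L, Q, U).
Decompose branch/3: m = X1,  s(branch(Q, 1, 1)) = W,  branch(s(m), s(m), branch(1, false, m)) = B.
Bind X1 := m; substituting into the one remaining equation that mentions X1 gives: branch(h(e, branch(e, W, W)), s(B), branch(1, m, 1)) = branch(L, Q, U).
Bind W := s(branch(Q, 1, 1)); substituting into the one remaining equation that mentions W gives: branch(h(e, branch(e, s(branch(Q, 1, 1)), s(branch(Q, 1, 1)))), s(B), branch(1, m, 1)) = branch(L, Q, U).
Bind B := branch(s(m), s(m), branch(1, false, m)); substituting into the one remaining equation that mentions B gives: branch(h(e, branch(e, s(branch(Q, 1, 1)), s(branch(Q, 1, 1)))), s(branch(s(m), s(m), branch(1, false, m))), branch(1, m, 1)) = branch(L, Q, U).
Decompose branch/3: m = m,  1 = 1,  U = P.
Delete trivial equation m = m.
Delete trivial equation 1 = 1.
Bind U := P; substituting into the remaining equation gives: branch(h(e, branch(e, s(branch(Q, 1, 1)), s(branch(Q, 1, 1)))), s(branch(s(m), s(m), branch(1, false, m))), branch(1, m, 1)) = branch(L, Q, P).
Decompose branch/3: h(e, branch(e, s(branch(Q, 1, 1)), s(branch(Q, 1, 1)))) = L,  s(branch(s(m), s(m), branch(1, false, m))) = Q,  branch(1, m, 1) = P.
Bind L := h(e, branch(e, s(branch(Q, 1, 1)), s(branch(Q, 1, 1)))); no other remaining equation mentions L.
Bind Q := s(branch(s(m), s(m), branch(1, false, m))); no other remaining equation mentions Q. Substituting into the earlier bindings gives W := s(branch(s(branch(s(m), s(m), branch(1, false, m))), 1, 1)), L := h(e, branch(e, s(branch(s(branch(s(m), s(m), branch(1, false, m))), 1, 1)), s(branch(s(branch(s(m), s(m), branch(1, false, m))), 1, 1)))).
Bind P := branch(1, m, 1). Substituting into the earlier binding gives U := branch(1, m, 1).
MGU = { X1 -> m, W -> s(branch(s(branch(s(m), s(m), branch(1, false, m))), 1, 1)), B -> branch(s(m), s(m), branch(1, false, m)), U -> branch(1, m, 1), L -> h(e, branch(e, s(branch(s(branch(s(m), s(m), branch(1, false, m))), 1, 1)), s(branch(s(branch(s(m), s(m), branch(1, false, m))), 1, 1)))), Q -> s(branch(s(m), s(m), branch(1, false, m))), P -> branch(1, m, 1) }, so Q -> s(branch(s(m), s(m), branch(1, false, m))).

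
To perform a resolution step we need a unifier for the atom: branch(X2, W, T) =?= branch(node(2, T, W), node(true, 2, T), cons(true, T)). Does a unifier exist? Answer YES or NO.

Decompose branch/3: X2 =?= node(2, T, W),  W =?= node(true, 2, T),  T =?= cons(true, T).
Bind X2 := node(2, T, W); no other remaining equation mentions X2.
Bind W := node(true, 2, T); no other remaining equation mentions W. Substituting into the earlier binding gives X2 := node(2, T, node(true, 2, T)).
Occurs check fails: T occurs in cons(true, T); the equation T =?= cons(true, T) has no finite solution.

NO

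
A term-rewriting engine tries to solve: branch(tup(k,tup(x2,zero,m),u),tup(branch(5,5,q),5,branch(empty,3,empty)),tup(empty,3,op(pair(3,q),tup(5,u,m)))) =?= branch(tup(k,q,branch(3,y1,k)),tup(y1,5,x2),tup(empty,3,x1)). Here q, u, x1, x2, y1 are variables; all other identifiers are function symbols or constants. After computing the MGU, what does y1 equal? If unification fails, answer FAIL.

Decompose branch/3: tup(k,tup(x2,zero,m),u) =?= tup(k,q,branch(3,y1,k)),  tup(branch(5,5,q),5,branch(empty,3,empty)) =?= tup(y1,5,x2),  tup(empty,3,op(pair(3,q),tup(5,u,m))) =?= tup(empty,3,x1).
Decompose tup/3: k =?= k,  tup(x2,zero,m) =?= q,  u =?= branch(3,y1,k).
Delete trivial equation k =?= k.
Bind q := tup(x2,zero,m); substituting into the 2 remaining equations that mention q gives: tup(branch(5,5,tup(x2,zero,m)),5,branch(empty,3,empty)) =?= tup(y1,5,x2),  tup(empty,3,op(pair(3,tup(x2,zero,m)),tup(5,u,m))) =?= tup(empty,3,x1).
Bind u := branch(3,y1,k); substituting into the one remaining equation that mentions u gives: tup(empty,3,op(pair(3,tup(x2,zero,m)),tup(5,branch(3,y1,k),m))) =?= tup(empty,3,x1).
Decompose tup/3: branch(5,5,tup(x2,zero,m)) =?= y1,  5 =?= 5,  branch(empty,3,empty) =?= x2.
Bind y1 := branch(5,5,tup(x2,zero,m)); substituting into the one remaining equation that mentions y1 gives: tup(empty,3,op(pair(3,tup(x2,zero,m)),tup(5,branch(3,branch(5,5,tup(x2,zero,m)),k),m))) =?= tup(empty,3,x1). Substituting into the earlier binding gives u := branch(3,branch(5,5,tup(x2,zero,m)),k).
Delete trivial equation 5 =?= 5.
Bind x2 := branch(empty,3,empty); substituting into the remaining equation gives: tup(empty,3,op(pair(3,tup(branch(empty,3,empty),zero,m)),tup(5,branch(3,branch(5,5,tup(branch(empty,3,empty),zero,m)),k),m))) =?= tup(empty,3,x1). Substituting into the earlier bindings gives q := tup(branch(empty,3,empty),zero,m), u := branch(3,branch(5,5,tup(branch(empty,3,empty),zero,m)),k), y1 := branch(5,5,tup(branch(empty,3,empty),zero,m)).
Decompose tup/3: empty =?= empty,  3 =?= 3,  op(pair(3,tup(branch(empty,3,empty),zero,m)),tup(5,branch(3,branch(5,5,tup(branch(empty,3,empty),zero,m)),k),m)) =?= x1.
Delete trivial equation empty =?= empty.
Delete trivial equation 3 =?= 3.
Bind x1 := op(pair(3,tup(branch(empty,3,empty),zero,m)),tup(5,branch(3,branch(5,5,tup(branch(empty,3,empty),zero,m)),k),m)).
MGU = { q -> tup(branch(empty,3,empty),zero,m), u -> branch(3,branch(5,5,tup(branch(empty,3,empty),zero,m)),k), y1 -> branch(5,5,tup(branch(empty,3,empty),zero,m)), x2 -> branch(empty,3,empty), x1 -> op(pair(3,tup(branch(empty,3,empty),zero,m)),tup(5,branch(3,branch(5,5,tup(branch(empty,3,empty),zero,m)),k),m)) }, so y1 -> branch(5,5,tup(branch(empty,3,empty),zero,m)).

branch(5,5,tup(branch(empty,3,empty),zero,m))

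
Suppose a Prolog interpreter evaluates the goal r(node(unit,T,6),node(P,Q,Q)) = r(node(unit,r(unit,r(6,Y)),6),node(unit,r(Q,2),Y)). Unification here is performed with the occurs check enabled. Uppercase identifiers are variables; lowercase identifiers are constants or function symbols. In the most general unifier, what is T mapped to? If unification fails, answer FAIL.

Decompose r/2: node(unit,T,6) = node(unit,r(unit,r(6,Y)),6),  node(P,Q,Q) = node(unit,r(Q,2),Y).
Decompose node/3: unit = unit,  T = r(unit,r(6,Y)),  6 = 6.
Delete trivial equation unit = unit.
Bind T := r(unit,r(6,Y)); no other remaining equation mentions T.
Delete trivial equation 6 = 6.
Decompose node/3: P = unit,  Q = r(Q,2),  Q = Y.
Bind P := unit; no other remaining equation mentions P.
Occurs check fails: Q occurs in r(Q,2); the equation Q = r(Q,2) has no finite solution.

FAIL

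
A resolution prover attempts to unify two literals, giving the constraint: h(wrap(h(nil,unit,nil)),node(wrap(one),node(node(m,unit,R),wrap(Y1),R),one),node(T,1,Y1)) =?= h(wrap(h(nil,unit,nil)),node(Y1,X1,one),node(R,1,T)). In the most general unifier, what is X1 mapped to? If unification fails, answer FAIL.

Decompose h/3: wrap(h(nil,unit,nil)) =?= wrap(h(nil,unit,nil)),  node(wrap(one),node(node(m,unit,R),wrap(Y1),R),one) =?= node(Y1,X1,one),  node(T,1,Y1) =?= node(R,1,T).
Delete trivial equation wrap(h(nil,unit,nil)) =?= wrap(h(nil,unit,nil)).
Decompose node/3: wrap(one) =?= Y1,  node(node(m,unit,R),wrap(Y1),R) =?= X1,  one =?= one.
Bind Y1 := wrap(one); substituting into the 2 remaining equations that mention Y1 gives: node(node(m,unit,R),wrap(wrap(one)),R) =?= X1,  node(T,1,wrap(one)) =?= node(R,1,T).
Bind X1 := node(node(m,unit,R),wrap(wrap(one)),R); no other remaining equation mentions X1.
Delete trivial equation one =?= one.
Decompose node/3: T =?= R,  1 =?= 1,  wrap(one) =?= T.
Bind T := R; substituting into the one remaining equation that mentions T gives: wrap(one) =?= R.
Delete trivial equation 1 =?= 1.
Bind R := wrap(one). Substituting into the earlier bindings gives X1 := node(node(m,unit,wrap(one)),wrap(wrap(one)),wrap(one)), T := wrap(one).
MGU = { Y1 := wrap(one), X1 := node(node(m,unit,wrap(one)),wrap(wrap(one)),wrap(one)), T := wrap(one), R := wrap(one) }, so X1 := node(node(m,unit,wrap(one)),wrap(wrap(one)),wrap(one)).

node(node(m,unit,wrap(one)),wrap(wrap(one)),wrap(one))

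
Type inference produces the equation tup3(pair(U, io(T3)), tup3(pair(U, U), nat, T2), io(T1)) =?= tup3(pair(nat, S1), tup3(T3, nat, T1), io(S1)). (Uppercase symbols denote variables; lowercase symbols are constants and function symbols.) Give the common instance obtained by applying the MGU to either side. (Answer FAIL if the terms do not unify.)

Decompose tup3/3: pair(U, io(T3)) =?= pair(nat, S1),  tup3(pair(U, U), nat, T2) =?= tup3(T3, nat, T1),  io(T1) =?= io(S1).
Decompose pair/2: U =?= nat,  io(T3) =?= S1.
Bind U := nat; substituting into the one remaining equation that mentions U gives: tup3(pair(nat, nat), nat, T2) =?= tup3(T3, nat, T1).
Bind S1 := io(T3); substituting into the one remaining equation that mentions S1 gives: io(T1) =?= io(io(T3)).
Decompose tup3/3: pair(nat, nat) =?= T3,  nat =?= nat,  T2 =?= T1.
Bind T3 := pair(nat, nat); substituting into the one remaining equation that mentions T3 gives: io(T1) =?= io(io(pair(nat, nat))). Substituting into the earlier binding gives S1 := io(pair(nat, nat)).
Delete trivial equation nat =?= nat.
Bind T2 := T1; no other remaining equation mentions T2.
Decompose io/1: T1 =?= io(pair(nat, nat)).
Bind T1 := io(pair(nat, nat)). Substituting into the earlier binding gives T2 := io(pair(nat, nat)).
Applying the MGU to either side gives tup3(pair(nat, io(pair(nat, nat))), tup3(pair(nat, nat), nat, io(pair(nat, nat))), io(io(pair(nat, nat)))).

tup3(pair(nat, io(pair(nat, nat))), tup3(pair(nat, nat), nat, io(pair(nat, nat))), io(io(pair(nat, nat))))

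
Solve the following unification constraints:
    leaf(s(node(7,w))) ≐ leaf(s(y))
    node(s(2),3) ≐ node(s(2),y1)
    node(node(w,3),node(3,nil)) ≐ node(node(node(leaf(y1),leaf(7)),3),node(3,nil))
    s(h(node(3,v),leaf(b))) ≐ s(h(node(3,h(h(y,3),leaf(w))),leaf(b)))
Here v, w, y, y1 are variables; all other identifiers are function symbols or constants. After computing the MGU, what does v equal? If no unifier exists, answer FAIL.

h(h(node(7,node(leaf(3),leaf(7))),3),leaf(node(leaf(3),leaf(7))))

Decompose leaf/1: s(node(7,w)) ≐ s(y).
Decompose s/1: node(7,w) ≐ y.
Bind y := node(7,w); substituting into the one remaining equation that mentions y gives: s(h(node(3,v),leaf(b))) ≐ s(h(node(3,h(h(node(7,w),3),leaf(w))),leaf(b))).
Decompose node/2: s(2) ≐ s(2),  3 ≐ y1.
Delete trivial equation s(2) ≐ s(2).
Bind y1 := 3; substituting into the one remaining equation that mentions y1 gives: node(node(w,3),node(3,nil)) ≐ node(node(node(leaf(3),leaf(7)),3),node(3,nil)).
Decompose node/2: node(w,3) ≐ node(node(leaf(3),leaf(7)),3),  node(3,nil) ≐ node(3,nil).
Decompose node/2: w ≐ node(leaf(3),leaf(7)),  3 ≐ 3.
Bind w := node(leaf(3),leaf(7)); substituting into the one remaining equation that mentions w gives: s(h(node(3,v),leaf(b))) ≐ s(h(node(3,h(h(node(7,node(leaf(3),leaf(7))),3),leaf(node(leaf(3),leaf(7))))),leaf(b))). Substituting into the earlier binding gives y := node(7,node(leaf(3),leaf(7))).
Delete trivial equation 3 ≐ 3.
Delete trivial equation node(3,nil) ≐ node(3,nil).
Decompose s/1: h(node(3,v),leaf(b)) ≐ h(node(3,h(h(node(7,node(leaf(3),leaf(7))),3),leaf(node(leaf(3),leaf(7))))),leaf(b)).
Decompose h/2: node(3,v) ≐ node(3,h(h(node(7,node(leaf(3),leaf(7))),3),leaf(node(leaf(3),leaf(7))))),  leaf(b) ≐ leaf(b).
Decompose node/2: 3 ≐ 3,  v ≐ h(h(node(7,node(leaf(3),leaf(7))),3),leaf(node(leaf(3),leaf(7)))).
Delete trivial equation 3 ≐ 3.
Bind v := h(h(node(7,node(leaf(3),leaf(7))),3),leaf(node(leaf(3),leaf(7)))); no other remaining equation mentions v.
Delete trivial equation leaf(b) ≐ leaf(b).
MGU = { y := node(7,node(leaf(3),leaf(7))), y1 := 3, w := node(leaf(3),leaf(7)), v := h(h(node(7,node(leaf(3),leaf(7))),3),leaf(node(leaf(3),leaf(7)))) }, so v := h(h(node(7,node(leaf(3),leaf(7))),3),leaf(node(leaf(3),leaf(7)))).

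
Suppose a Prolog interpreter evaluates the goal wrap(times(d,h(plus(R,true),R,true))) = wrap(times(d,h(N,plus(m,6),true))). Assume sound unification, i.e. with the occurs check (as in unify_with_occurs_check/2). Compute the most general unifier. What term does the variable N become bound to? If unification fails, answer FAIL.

Decompose wrap/1: times(d,h(plus(R,true),R,true)) = times(d,h(N,plus(m,6),true)).
Decompose times/2: d = d,  h(plus(R,true),R,true) = h(N,plus(m,6),true).
Delete trivial equation d = d.
Decompose h/3: plus(R,true) = N,  R = plus(m,6),  true = true.
Bind N := plus(R,true); no other remaining equation mentions N.
Bind R := plus(m,6); no other remaining equation mentions R. Substituting into the earlier binding gives N := plus(plus(m,6),true).
Delete trivial equation true = true.
MGU = { N = plus(plus(m,6),true), R = plus(m,6) }, so N = plus(plus(m,6),true).

plus(plus(m,6),true)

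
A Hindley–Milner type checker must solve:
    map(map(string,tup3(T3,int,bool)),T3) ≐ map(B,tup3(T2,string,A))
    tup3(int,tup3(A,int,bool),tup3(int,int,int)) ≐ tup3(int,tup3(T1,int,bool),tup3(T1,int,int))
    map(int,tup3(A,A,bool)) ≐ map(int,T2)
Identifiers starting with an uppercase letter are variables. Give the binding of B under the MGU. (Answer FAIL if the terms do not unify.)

Decompose map/2: map(string,tup3(T3,int,bool)) ≐ B,  T3 ≐ tup3(T2,string,A).
Bind B := map(string,tup3(T3,int,bool)); no other remaining equation mentions B.
Bind T3 := tup3(T2,string,A); no other remaining equation mentions T3. Substituting into the earlier binding gives B := map(string,tup3(tup3(T2,string,A),int,bool)).
Decompose tup3/3: int ≐ int,  tup3(A,int,bool) ≐ tup3(T1,int,bool),  tup3(int,int,int) ≐ tup3(T1,int,int).
Delete trivial equation int ≐ int.
Decompose tup3/3: A ≐ T1,  int ≐ int,  bool ≐ bool.
Bind A := T1; substituting into the one remaining equation that mentions A gives: map(int,tup3(T1,T1,bool)) ≐ map(int,T2). Substituting into the earlier bindings gives B := map(string,tup3(tup3(T2,string,T1),int,bool)), T3 := tup3(T2,string,T1).
Delete trivial equation int ≐ int.
Delete trivial equation bool ≐ bool.
Decompose tup3/3: int ≐ T1,  int ≐ int,  int ≐ int.
Bind T1 := int; substituting into the one remaining equation that mentions T1 gives: map(int,tup3(int,int,bool)) ≐ map(int,T2). Substituting into the earlier bindings gives B := map(string,tup3(tup3(T2,string,int),int,bool)), T3 := tup3(T2,string,int), A := int.
Delete trivial equation int ≐ int.
Delete trivial equation int ≐ int.
Decompose map/2: int ≐ int,  tup3(int,int,bool) ≐ T2.
Delete trivial equation int ≐ int.
Bind T2 := tup3(int,int,bool). Substituting into the earlier bindings gives B := map(string,tup3(tup3(tup3(int,int,bool),string,int),int,bool)), T3 := tup3(tup3(int,int,bool),string,int).
MGU = { B -> map(string,tup3(tup3(tup3(int,int,bool),string,int),int,bool)), T3 -> tup3(tup3(int,int,bool),string,int), A -> int, T1 -> int, T2 -> tup3(int,int,bool) }, so B -> map(string,tup3(tup3(tup3(int,int,bool),string,int),int,bool)).

map(string,tup3(tup3(tup3(int,int,bool),string,int),int,bool))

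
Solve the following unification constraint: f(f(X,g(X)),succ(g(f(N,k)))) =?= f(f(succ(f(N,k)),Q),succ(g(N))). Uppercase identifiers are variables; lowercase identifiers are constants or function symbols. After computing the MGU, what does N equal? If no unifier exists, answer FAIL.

Decompose f/2: f(X,g(X)) =?= f(succ(f(N,k)),Q),  succ(g(f(N,k))) =?= succ(g(N)).
Decompose f/2: X =?= succ(f(N,k)),  g(X) =?= Q.
Bind X := succ(f(N,k)); substituting into the one remaining equation that mentions X gives: g(succ(f(N,k))) =?= Q.
Bind Q := g(succ(f(N,k))); no other remaining equation mentions Q.
Decompose succ/1: g(f(N,k)) =?= g(N).
Decompose g/1: f(N,k) =?= N.
Occurs check fails: N occurs in f(N,k); the equation N =?= f(N,k) has no finite solution.

FAIL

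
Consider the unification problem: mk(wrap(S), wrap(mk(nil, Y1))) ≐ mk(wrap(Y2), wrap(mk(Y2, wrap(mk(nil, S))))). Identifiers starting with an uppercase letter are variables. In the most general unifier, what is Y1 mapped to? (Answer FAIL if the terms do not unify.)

wrap(mk(nil, nil))

Decompose mk/2: wrap(S) ≐ wrap(Y2),  wrap(mk(nil, Y1)) ≐ wrap(mk(Y2, wrap(mk(nil, S)))).
Decompose wrap/1: S ≐ Y2.
Bind S := Y2; substituting into the remaining equation gives: wrap(mk(nil, Y1)) ≐ wrap(mk(Y2, wrap(mk(nil, Y2)))).
Decompose wrap/1: mk(nil, Y1) ≐ mk(Y2, wrap(mk(nil, Y2))).
Decompose mk/2: nil ≐ Y2,  Y1 ≐ wrap(mk(nil, Y2)).
Bind Y2 := nil; substituting into the remaining equation gives: Y1 ≐ wrap(mk(nil, nil)). Substituting into the earlier binding gives S := nil.
Bind Y1 := wrap(mk(nil, nil)).
MGU = { S ↦ nil, Y2 ↦ nil, Y1 ↦ wrap(mk(nil, nil)) }, so Y1 ↦ wrap(mk(nil, nil)).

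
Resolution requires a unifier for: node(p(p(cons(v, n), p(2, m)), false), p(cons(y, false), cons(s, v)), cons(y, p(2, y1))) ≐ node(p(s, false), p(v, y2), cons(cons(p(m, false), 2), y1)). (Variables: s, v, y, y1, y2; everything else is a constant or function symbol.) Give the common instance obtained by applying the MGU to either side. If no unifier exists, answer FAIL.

FAIL

Decompose node/3: p(p(cons(v, n), p(2, m)), false) ≐ p(s, false),  p(cons(y, false), cons(s, v)) ≐ p(v, y2),  cons(y, p(2, y1)) ≐ cons(cons(p(m, false), 2), y1).
Decompose p/2: p(cons(v, n), p(2, m)) ≐ s,  false ≐ false.
Bind s := p(cons(v, n), p(2, m)); substituting into the one remaining equation that mentions s gives: p(cons(y, false), cons(p(cons(v, n), p(2, m)), v)) ≐ p(v, y2).
Delete trivial equation false ≐ false.
Decompose p/2: cons(y, false) ≐ v,  cons(p(cons(v, n), p(2, m)), v) ≐ y2.
Bind v := cons(y, false); substituting into the one remaining equation that mentions v gives: cons(p(cons(cons(y, false), n), p(2, m)), cons(y, false)) ≐ y2. Substituting into the earlier binding gives s := p(cons(cons(y, false), n), p(2, m)).
Bind y2 := cons(p(cons(cons(y, false), n), p(2, m)), cons(y, false)); no other remaining equation mentions y2.
Decompose cons/2: y ≐ cons(p(m, false), 2),  p(2, y1) ≐ y1.
Bind y := cons(p(m, false), 2); no other remaining equation mentions y. Substituting into the earlier bindings gives s := p(cons(cons(cons(p(m, false), 2), false), n), p(2, m)), v := cons(cons(p(m, false), 2), false), y2 := cons(p(cons(cons(cons(p(m, false), 2), false), n), p(2, m)), cons(cons(p(m, false), 2), false)).
Occurs check fails: y1 occurs in p(2, y1); the equation y1 ≐ p(2, y1) has no finite solution.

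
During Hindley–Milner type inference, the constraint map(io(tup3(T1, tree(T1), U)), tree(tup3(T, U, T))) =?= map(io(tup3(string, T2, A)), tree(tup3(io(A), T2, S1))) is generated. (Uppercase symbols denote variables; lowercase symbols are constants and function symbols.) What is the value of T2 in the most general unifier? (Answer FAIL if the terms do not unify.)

Decompose map/2: io(tup3(T1, tree(T1), U)) =?= io(tup3(string, T2, A)),  tree(tup3(T, U, T)) =?= tree(tup3(io(A), T2, S1)).
Decompose io/1: tup3(T1, tree(T1), U) =?= tup3(string, T2, A).
Decompose tup3/3: T1 =?= string,  tree(T1) =?= T2,  U =?= A.
Bind T1 := string; substituting into the one remaining equation that mentions T1 gives: tree(string) =?= T2.
Bind T2 := tree(string); substituting into the one remaining equation that mentions T2 gives: tree(tup3(T, U, T)) =?= tree(tup3(io(A), tree(string), S1)).
Bind U := A; substituting into the remaining equation gives: tree(tup3(T, A, T)) =?= tree(tup3(io(A), tree(string), S1)).
Decompose tree/1: tup3(T, A, T) =?= tup3(io(A), tree(string), S1).
Decompose tup3/3: T =?= io(A),  A =?= tree(string),  T =?= S1.
Bind T := io(A); substituting into the one remaining equation that mentions T gives: io(A) =?= S1.
Bind A := tree(string); substituting into the remaining equation gives: io(tree(string)) =?= S1. Substituting into the earlier bindings gives U := tree(string), T := io(tree(string)).
Bind S1 := io(tree(string)).
MGU = { T1 ↦ string, T2 ↦ tree(string), U ↦ tree(string), T ↦ io(tree(string)), A ↦ tree(string), S1 ↦ io(tree(string)) }, so T2 ↦ tree(string).

tree(string)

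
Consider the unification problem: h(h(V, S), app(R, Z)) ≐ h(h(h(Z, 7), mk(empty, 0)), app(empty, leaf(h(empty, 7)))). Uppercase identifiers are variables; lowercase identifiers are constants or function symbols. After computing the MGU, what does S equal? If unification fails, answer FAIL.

Decompose h/2: h(V, S) ≐ h(h(Z, 7), mk(empty, 0)),  app(R, Z) ≐ app(empty, leaf(h(empty, 7))).
Decompose h/2: V ≐ h(Z, 7),  S ≐ mk(empty, 0).
Bind V := h(Z, 7); no other remaining equation mentions V.
Bind S := mk(empty, 0); no other remaining equation mentions S.
Decompose app/2: R ≐ empty,  Z ≐ leaf(h(empty, 7)).
Bind R := empty; no other remaining equation mentions R.
Bind Z := leaf(h(empty, 7)). Substituting into the earlier binding gives V := h(leaf(h(empty, 7)), 7).
MGU = { V ↦ h(leaf(h(empty, 7)), 7), S ↦ mk(empty, 0), R ↦ empty, Z ↦ leaf(h(empty, 7)) }, so S ↦ mk(empty, 0).

mk(empty, 0)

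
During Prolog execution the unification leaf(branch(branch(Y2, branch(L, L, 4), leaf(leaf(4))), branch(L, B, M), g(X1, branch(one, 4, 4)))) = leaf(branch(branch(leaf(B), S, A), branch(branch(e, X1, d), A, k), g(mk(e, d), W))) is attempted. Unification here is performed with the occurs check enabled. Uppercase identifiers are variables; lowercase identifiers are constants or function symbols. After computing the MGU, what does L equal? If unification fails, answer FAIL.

Decompose leaf/1: branch(branch(Y2, branch(L, L, 4), leaf(leaf(4))), branch(L, B, M), g(X1, branch(one, 4, 4))) = branch(branch(leaf(B), S, A), branch(branch(e, X1, d), A, k), g(mk(e, d), W)).
Decompose branch/3: branch(Y2, branch(L, L, 4), leaf(leaf(4))) = branch(leaf(B), S, A),  branch(L, B, M) = branch(branch(e, X1, d), A, k),  g(X1, branch(one, 4, 4)) = g(mk(e, d), W).
Decompose branch/3: Y2 = leaf(B),  branch(L, L, 4) = S,  leaf(leaf(4)) = A.
Bind Y2 := leaf(B); no other remaining equation mentions Y2.
Bind S := branch(L, L, 4); no other remaining equation mentions S.
Bind A := leaf(leaf(4)); substituting into the one remaining equation that mentions A gives: branch(L, B, M) = branch(branch(e, X1, d), leaf(leaf(4)), k).
Decompose branch/3: L = branch(e, X1, d),  B = leaf(leaf(4)),  M = k.
Bind L := branch(e, X1, d); no other remaining equation mentions L. Substituting into the earlier binding gives S := branch(branch(e, X1, d), branch(e, X1, d), 4).
Bind B := leaf(leaf(4)); no other remaining equation mentions B. Substituting into the earlier binding gives Y2 := leaf(leaf(leaf(4))).
Bind M := k; no other remaining equation mentions M.
Decompose g/2: X1 = mk(e, d),  branch(one, 4, 4) = W.
Bind X1 := mk(e, d); no other remaining equation mentions X1. Substituting into the earlier bindings gives S := branch(branch(e, mk(e, d), d), branch(e, mk(e, d), d), 4), L := branch(e, mk(e, d), d).
Bind W := branch(one, 4, 4).
MGU = { Y2 = leaf(leaf(leaf(4))), S = branch(branch(e, mk(e, d), d), branch(e, mk(e, d), d), 4), A = leaf(leaf(4)), L = branch(e, mk(e, d), d), B = leaf(leaf(4)), M = k, X1 = mk(e, d), W = branch(one, 4, 4) }, so L = branch(e, mk(e, d), d).

branch(e, mk(e, d), d)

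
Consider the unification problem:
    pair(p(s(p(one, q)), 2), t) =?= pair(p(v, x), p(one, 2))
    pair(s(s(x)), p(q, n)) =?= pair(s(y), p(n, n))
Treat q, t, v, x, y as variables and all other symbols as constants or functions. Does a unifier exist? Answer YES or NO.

YES

Decompose pair/2: p(s(p(one, q)), 2) =?= p(v, x),  t =?= p(one, 2).
Decompose p/2: s(p(one, q)) =?= v,  2 =?= x.
Bind v := s(p(one, q)); no other remaining equation mentions v.
Bind x := 2; substituting into the one remaining equation that mentions x gives: pair(s(s(2)), p(q, n)) =?= pair(s(y), p(n, n)).
Bind t := p(one, 2); no other remaining equation mentions t.
Decompose pair/2: s(s(2)) =?= s(y),  p(q, n) =?= p(n, n).
Decompose s/1: s(2) =?= y.
Bind y := s(2); no other remaining equation mentions y.
Decompose p/2: q =?= n,  n =?= n.
Bind q := n; no other remaining equation mentions q. Substituting into the earlier binding gives v := s(p(one, n)).
Delete trivial equation n =?= n.
No equations remain and no clash or occurs-check failure arose, so a unifier exists.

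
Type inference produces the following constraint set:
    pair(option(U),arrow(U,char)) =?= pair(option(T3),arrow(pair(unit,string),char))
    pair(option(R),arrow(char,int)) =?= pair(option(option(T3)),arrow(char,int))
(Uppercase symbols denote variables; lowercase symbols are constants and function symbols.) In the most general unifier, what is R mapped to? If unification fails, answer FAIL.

Decompose pair/2: option(U) =?= option(T3),  arrow(U,char) =?= arrow(pair(unit,string),char).
Decompose option/1: U =?= T3.
Bind U := T3; substituting into the one remaining equation that mentions U gives: arrow(T3,char) =?= arrow(pair(unit,string),char).
Decompose arrow/2: T3 =?= pair(unit,string),  char =?= char.
Bind T3 := pair(unit,string); substituting into the one remaining equation that mentions T3 gives: pair(option(R),arrow(char,int)) =?= pair(option(option(pair(unit,string))),arrow(char,int)). Substituting into the earlier binding gives U := pair(unit,string).
Delete trivial equation char =?= char.
Decompose pair/2: option(R) =?= option(option(pair(unit,string))),  arrow(char,int) =?= arrow(char,int).
Decompose option/1: R =?= option(pair(unit,string)).
Bind R := option(pair(unit,string)); no other remaining equation mentions R.
Delete trivial equation arrow(char,int) =?= arrow(char,int).
MGU = { U := pair(unit,string), T3 := pair(unit,string), R := option(pair(unit,string)) }, so R := option(pair(unit,string)).

option(pair(unit,string))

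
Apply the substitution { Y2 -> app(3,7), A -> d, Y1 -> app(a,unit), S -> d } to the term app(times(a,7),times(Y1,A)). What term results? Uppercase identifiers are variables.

Replace each occurrence of A with d.
Replace each occurrence of Y1 with app(a,unit).
Result: app(times(a,7),times(app(a,unit),d)).

app(times(a,7),times(app(a,unit),d))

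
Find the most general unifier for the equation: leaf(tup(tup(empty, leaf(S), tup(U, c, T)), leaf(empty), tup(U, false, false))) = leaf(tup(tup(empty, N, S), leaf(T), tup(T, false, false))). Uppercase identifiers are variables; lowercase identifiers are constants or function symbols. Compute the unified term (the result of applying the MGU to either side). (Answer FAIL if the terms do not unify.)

leaf(tup(tup(empty, leaf(tup(empty, c, empty)), tup(empty, c, empty)), leaf(empty), tup(empty, false, false)))

Decompose leaf/1: tup(tup(empty, leaf(S), tup(U, c, T)), leaf(empty), tup(U, false, false)) = tup(tup(empty, N, S), leaf(T), tup(T, false, false)).
Decompose tup/3: tup(empty, leaf(S), tup(U, c, T)) = tup(empty, N, S),  leaf(empty) = leaf(T),  tup(U, false, false) = tup(T, false, false).
Decompose tup/3: empty = empty,  leaf(S) = N,  tup(U, c, T) = S.
Delete trivial equation empty = empty.
Bind N := leaf(S); no other remaining equation mentions N.
Bind S := tup(U, c, T); no other remaining equation mentions S. Substituting into the earlier binding gives N := leaf(tup(U, c, T)).
Decompose leaf/1: empty = T.
Bind T := empty; substituting into the remaining equation gives: tup(U, false, false) = tup(empty, false, false). Substituting into the earlier bindings gives N := leaf(tup(U, c, empty)), S := tup(U, c, empty).
Decompose tup/3: U = empty,  false = false,  false = false.
Bind U := empty; no other remaining equation mentions U. Substituting into the earlier bindings gives N := leaf(tup(empty, c, empty)), S := tup(empty, c, empty).
Delete trivial equation false = false.
Delete trivial equation false = false.
Applying the MGU to either side gives leaf(tup(tup(empty, leaf(tup(empty, c, empty)), tup(empty, c, empty)), leaf(empty), tup(empty, false, false))).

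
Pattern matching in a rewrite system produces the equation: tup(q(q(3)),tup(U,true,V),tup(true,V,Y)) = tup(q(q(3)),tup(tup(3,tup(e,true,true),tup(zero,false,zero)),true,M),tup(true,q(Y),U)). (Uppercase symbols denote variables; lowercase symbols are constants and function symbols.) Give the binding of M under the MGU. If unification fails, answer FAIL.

q(tup(3,tup(e,true,true),tup(zero,false,zero)))

Decompose tup/3: q(q(3)) = q(q(3)),  tup(U,true,V) = tup(tup(3,tup(e,true,true),tup(zero,false,zero)),true,M),  tup(true,V,Y) = tup(true,q(Y),U).
Delete trivial equation q(q(3)) = q(q(3)).
Decompose tup/3: U = tup(3,tup(e,true,true),tup(zero,false,zero)),  true = true,  V = M.
Bind U := tup(3,tup(e,true,true),tup(zero,false,zero)); substituting into the one remaining equation that mentions U gives: tup(true,V,Y) = tup(true,q(Y),tup(3,tup(e,true,true),tup(zero,false,zero))).
Delete trivial equation true = true.
Bind V := M; substituting into the remaining equation gives: tup(true,M,Y) = tup(true,q(Y),tup(3,tup(e,true,true),tup(zero,false,zero))).
Decompose tup/3: true = true,  M = q(Y),  Y = tup(3,tup(e,true,true),tup(zero,false,zero)).
Delete trivial equation true = true.
Bind M := q(Y); no other remaining equation mentions M. Substituting into the earlier binding gives V := q(Y).
Bind Y := tup(3,tup(e,true,true),tup(zero,false,zero)). Substituting into the earlier bindings gives V := q(tup(3,tup(e,true,true),tup(zero,false,zero))), M := q(tup(3,tup(e,true,true),tup(zero,false,zero))).
MGU = { U := tup(3,tup(e,true,true),tup(zero,false,zero)), V := q(tup(3,tup(e,true,true),tup(zero,false,zero))), M := q(tup(3,tup(e,true,true),tup(zero,false,zero))), Y := tup(3,tup(e,true,true),tup(zero,false,zero)) }, so M := q(tup(3,tup(e,true,true),tup(zero,false,zero))).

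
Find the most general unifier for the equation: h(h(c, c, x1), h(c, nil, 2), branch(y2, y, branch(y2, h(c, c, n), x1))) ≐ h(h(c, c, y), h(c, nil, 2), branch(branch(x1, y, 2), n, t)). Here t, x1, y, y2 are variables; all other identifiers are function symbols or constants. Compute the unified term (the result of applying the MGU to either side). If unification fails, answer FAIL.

Decompose h/3: h(c, c, x1) ≐ h(c, c, y),  h(c, nil, 2) ≐ h(c, nil, 2),  branch(y2, y, branch(y2, h(c, c, n), x1)) ≐ branch(branch(x1, y, 2), n, t).
Decompose h/3: c ≐ c,  c ≐ c,  x1 ≐ y.
Delete trivial equation c ≐ c.
Delete trivial equation c ≐ c.
Bind x1 := y; substituting into the one remaining equation that mentions x1 gives: branch(y2, y, branch(y2, h(c, c, n), y)) ≐ branch(branch(y, y, 2), n, t).
Delete trivial equation h(c, nil, 2) ≐ h(c, nil, 2).
Decompose branch/3: y2 ≐ branch(y, y, 2),  y ≐ n,  branch(y2, h(c, c, n), y) ≐ t.
Bind y2 := branch(y, y, 2); substituting into the one remaining equation that mentions y2 gives: branch(branch(y, y, 2), h(c, c, n), y) ≐ t.
Bind y := n; substituting into the remaining equation gives: branch(branch(n, n, 2), h(c, c, n), n) ≐ t. Substituting into the earlier bindings gives x1 := n, y2 := branch(n, n, 2).
Bind t := branch(branch(n, n, 2), h(c, c, n), n).
Applying the MGU to either side gives h(h(c, c, n), h(c, nil, 2), branch(branch(n, n, 2), n, branch(branch(n, n, 2), h(c, c, n), n))).

h(h(c, c, n), h(c, nil, 2), branch(branch(n, n, 2), n, branch(branch(n, n, 2), h(c, c, n), n)))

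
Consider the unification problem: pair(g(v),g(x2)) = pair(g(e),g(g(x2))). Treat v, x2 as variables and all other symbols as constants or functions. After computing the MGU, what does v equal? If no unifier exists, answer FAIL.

Decompose pair/2: g(v) = g(e),  g(x2) = g(g(x2)).
Decompose g/1: v = e.
Bind v := e; no other remaining equation mentions v.
Decompose g/1: x2 = g(x2).
Occurs check fails: x2 occurs in g(x2); the equation x2 = g(x2) has no finite solution.

FAIL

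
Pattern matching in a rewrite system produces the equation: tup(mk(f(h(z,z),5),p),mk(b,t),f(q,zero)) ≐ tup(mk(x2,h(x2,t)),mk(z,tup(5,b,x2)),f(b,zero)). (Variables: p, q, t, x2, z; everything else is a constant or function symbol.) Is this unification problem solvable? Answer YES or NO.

Decompose tup/3: mk(f(h(z,z),5),p) ≐ mk(x2,h(x2,t)),  mk(b,t) ≐ mk(z,tup(5,b,x2)),  f(q,zero) ≐ f(b,zero).
Decompose mk/2: f(h(z,z),5) ≐ x2,  p ≐ h(x2,t).
Bind x2 := f(h(z,z),5); substituting into the 2 remaining equations that mention x2 gives: p ≐ h(f(h(z,z),5),t),  mk(b,t) ≐ mk(z,tup(5,b,f(h(z,z),5))).
Bind p := h(f(h(z,z),5),t); no other remaining equation mentions p.
Decompose mk/2: b ≐ z,  t ≐ tup(5,b,f(h(z,z),5)).
Bind z := b; substituting into the one remaining equation that mentions z gives: t ≐ tup(5,b,f(h(b,b),5)). Substituting into the earlier bindings gives x2 := f(h(b,b),5), p := h(f(h(b,b),5),t).
Bind t := tup(5,b,f(h(b,b),5)); no other remaining equation mentions t. Substituting into the earlier binding gives p := h(f(h(b,b),5),tup(5,b,f(h(b,b),5))).
Decompose f/2: q ≐ b,  zero ≐ zero.
Bind q := b; no other remaining equation mentions q.
Delete trivial equation zero ≐ zero.
No equations remain and no clash or occurs-check failure arose, so a unifier exists.

YES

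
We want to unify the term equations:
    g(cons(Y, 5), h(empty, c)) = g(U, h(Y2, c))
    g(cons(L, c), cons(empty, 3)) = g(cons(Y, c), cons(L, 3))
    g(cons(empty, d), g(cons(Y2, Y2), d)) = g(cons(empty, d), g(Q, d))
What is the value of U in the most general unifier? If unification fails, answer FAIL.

Decompose g/2: cons(Y, 5) = U,  h(empty, c) = h(Y2, c).
Bind U := cons(Y, 5); no other remaining equation mentions U.
Decompose h/2: empty = Y2,  c = c.
Bind Y2 := empty; substituting into the one remaining equation that mentions Y2 gives: g(cons(empty, d), g(cons(empty, empty), d)) = g(cons(empty, d), g(Q, d)).
Delete trivial equation c = c.
Decompose g/2: cons(L, c) = cons(Y, c),  cons(empty, 3) = cons(L, 3).
Decompose cons/2: L = Y,  c = c.
Bind L := Y; substituting into the one remaining equation that mentions L gives: cons(empty, 3) = cons(Y, 3).
Delete trivial equation c = c.
Decompose cons/2: empty = Y,  3 = 3.
Bind Y := empty; no other remaining equation mentions Y. Substituting into the earlier bindings gives U := cons(empty, 5), L := empty.
Delete trivial equation 3 = 3.
Decompose g/2: cons(empty, d) = cons(empty, d),  g(cons(empty, empty), d) = g(Q, d).
Delete trivial equation cons(empty, d) = cons(empty, d).
Decompose g/2: cons(empty, empty) = Q,  d = d.
Bind Q := cons(empty, empty); no other remaining equation mentions Q.
Delete trivial equation d = d.
MGU = { U ↦ cons(empty, 5), Y2 ↦ empty, L ↦ empty, Y ↦ empty, Q ↦ cons(empty, empty) }, so U ↦ cons(empty, 5).

cons(empty, 5)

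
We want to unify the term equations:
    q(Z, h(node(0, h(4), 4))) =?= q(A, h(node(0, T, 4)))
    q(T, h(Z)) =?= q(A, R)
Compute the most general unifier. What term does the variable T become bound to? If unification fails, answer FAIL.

Decompose q/2: Z =?= A,  h(node(0, h(4), 4)) =?= h(node(0, T, 4)).
Bind Z := A; substituting into the one remaining equation that mentions Z gives: q(T, h(A)) =?= q(A, R).
Decompose h/1: node(0, h(4), 4) =?= node(0, T, 4).
Decompose node/3: 0 =?= 0,  h(4) =?= T,  4 =?= 4.
Delete trivial equation 0 =?= 0.
Bind T := h(4); substituting into the one remaining equation that mentions T gives: q(h(4), h(A)) =?= q(A, R).
Delete trivial equation 4 =?= 4.
Decompose q/2: h(4) =?= A,  h(A) =?= R.
Bind A := h(4); substituting into the remaining equation gives: h(h(4)) =?= R. Substituting into the earlier binding gives Z := h(4).
Bind R := h(h(4)).
MGU = { Z -> h(4), T -> h(4), A -> h(4), R -> h(h(4)) }, so T -> h(4).

h(4)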